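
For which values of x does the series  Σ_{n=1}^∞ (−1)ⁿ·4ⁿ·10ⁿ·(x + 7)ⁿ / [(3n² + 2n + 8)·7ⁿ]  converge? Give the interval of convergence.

Ratio test: |a_{n+1}/a_n| = [(3n² + 2n + 8)/(3(n+1)² + 2(n+1) + 8)] · 4·10/7 → 40/7 as n → ∞.
Convergence for |x + 7| · 40/7 < 1, i.e. |x + 7| < 7/40. So R = 7/40.
Check x = -273/40: the terms are on the order of 1/n², so the series converges absolutely by comparison with the p-series (p = 2 > 1).
At x = -287/40: the series is dominated by a constant times Σ 1/n², which converges (p = 2 > 1).

[-287/40, -273/40]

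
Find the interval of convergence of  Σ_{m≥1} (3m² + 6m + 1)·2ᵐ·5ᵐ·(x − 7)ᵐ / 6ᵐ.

Ratio test: |a_{m+1}/a_m| = [(3(m+1)² + 6(m+1) + 1)/(3m² + 6m + 1)] · 2·5/6 → 5/3 as m → ∞.
Hence the series converges for |x − 7| < 1/(5/3) = 3/5, so the radius of convergence is 3/5.
Endpoint x = 38/5: the m-th term does not approach 0; divergence by the term test.
Check x = 32/5: the terms have absolute value of order m², which does not tend to 0, so the series diverges by the divergence test.

(32/5, 38/5)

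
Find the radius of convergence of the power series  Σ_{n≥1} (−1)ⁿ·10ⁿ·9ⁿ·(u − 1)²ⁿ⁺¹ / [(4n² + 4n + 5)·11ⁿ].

R = √110/30

Ratio test: |a_{n+1}/a_n| = [(4n² + 4n + 5)/(4(n+1)² + 4(n+1) + 5)] · 10·9/11 → 90/11 as n → ∞.
Writing y = (u − 1)², the series in y has radius 11/90, so |u − 1| < √(11/90) and R = √110/30.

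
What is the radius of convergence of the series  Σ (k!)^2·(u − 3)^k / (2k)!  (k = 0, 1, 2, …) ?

Ratio test: |a_{k+1}/a_k| = (k+1)²/[(2k+1)·(2k+2)] → 1/4 as k → ∞.
Hence the series converges for |u − 3| < 1/(1/4) = 4, so the radius of convergence is 4.

R = 4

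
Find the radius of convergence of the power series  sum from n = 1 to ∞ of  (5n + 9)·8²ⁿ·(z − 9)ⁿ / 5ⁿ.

The ratio of consecutive coefficients is [(5(n+1) + 9)/(5n + 9)] · 64/5 → 64/5.
The series converges when 64/5 · |z − 9| < 1, giving R = 5/64.

R = 5/64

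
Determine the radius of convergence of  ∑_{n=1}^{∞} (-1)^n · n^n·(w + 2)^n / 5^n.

R = 0

By the Cauchy root test, |a_n|^(1/n) = n/5 → ∞.
The root grows without bound, so R = 0 (convergence only at w = -2).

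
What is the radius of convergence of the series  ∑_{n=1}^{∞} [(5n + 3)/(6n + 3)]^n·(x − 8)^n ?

R = 6/5

Applying the root test, |a_n|^(1/n) = (5n + 3)/(6n + 3) → 5/6.
Hence the series converges for |x − 8| < 1/(5/6) = 6/5, so the radius of convergence is 6/5.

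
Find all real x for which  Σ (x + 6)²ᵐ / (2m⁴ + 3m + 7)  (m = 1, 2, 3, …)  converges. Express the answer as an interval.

[-7, -5]

The ratio of consecutive coefficients is (2m⁴ + 3m + 7)/(2(m+1)⁴ + 3(m+1) + 7) → 1.
Since the exponent of (x + 6) increases by 2 each term, convergence requires |x + 6|² < 1, hence R = 1.
At x = -5: absolute convergence follows by limit comparison with Σ 1/m⁴.
At x = -7: the terms are on the order of 1/m⁴, so the series converges absolutely by comparison with the p-series (p = 4 > 1).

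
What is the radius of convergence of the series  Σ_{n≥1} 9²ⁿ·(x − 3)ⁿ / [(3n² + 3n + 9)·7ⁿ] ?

The ratio of consecutive coefficients is [(3n² + 3n + 9)/(3(n+1)² + 3(n+1) + 9)] · 81/7 → 81/7.
The series converges when 81/7 · |x − 3| < 1, giving R = 7/81.

R = 7/81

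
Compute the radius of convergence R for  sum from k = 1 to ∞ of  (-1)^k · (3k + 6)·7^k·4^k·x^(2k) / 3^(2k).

R = 3√7/14

By the ratio test, |a_{k+1}/a_k| = [(3(k+1) + 6)/(3k + 6)] · 7·4/9 → 28/9.
Writing y = x², the series in y has radius 9/28, so |x| < √(9/28) and R = 3√7/14.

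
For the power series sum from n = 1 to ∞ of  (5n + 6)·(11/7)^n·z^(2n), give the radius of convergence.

Apply the ratio test: |a_{n+1}| / |a_n| = [(5(n+1) + 6)/(5n + 6)] · 11/7, which tends to 11/7 as n → ∞.
Since the exponent of z increases by 2 each term, convergence requires |z|² < 7/11, hence R = √77/11.

R = √77/11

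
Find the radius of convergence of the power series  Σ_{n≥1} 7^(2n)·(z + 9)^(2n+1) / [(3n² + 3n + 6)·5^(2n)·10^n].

The ratio of consecutive coefficients is [(3n² + 3n + 6)/(3(n+1)² + 3(n+1) + 6)] · 49/(25·10) → 49/250.
Successive powers of (z + 9) differ by 2, so the series converges when |z + 9|² · 49/250 < 1, i.e. |z + 9| < √(250/49). So R = 5√10/7.

R = 5√10/7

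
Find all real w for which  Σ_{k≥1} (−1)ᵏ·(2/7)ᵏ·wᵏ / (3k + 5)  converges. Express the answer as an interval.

(-7/2, 7/2]

Apply the ratio test: |a_{k+1}| / |a_k| = [(3k + 5)/(3(k+1) + 5)] · 2/7, which tends to 2/7 as k → ∞.
Hence the series converges for |w| < 1/(2/7) = 7/2, so the radius of convergence is 7/2.
When w = 7/2, the terms alternate in sign and decrease monotonically to 0 in absolute value (size ~ c/k), so the alternating series test gives convergence.
Check w = -7/2: the terms are asymptotic to a nonzero constant times 1/k, so the series diverges by limit comparison with Σ 1/k.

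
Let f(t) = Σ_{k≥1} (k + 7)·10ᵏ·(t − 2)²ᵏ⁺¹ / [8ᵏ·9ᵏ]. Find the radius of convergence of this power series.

R = 6√5/5

By the ratio test, |a_{k+1}/a_k| = [((k+1) + 7)/(k + 7)] · 10/(8·9) → 5/36.
Since the exponent of (t − 2) increases by 2 each term, convergence requires |t − 2|² < 36/5, hence R = 6√5/5.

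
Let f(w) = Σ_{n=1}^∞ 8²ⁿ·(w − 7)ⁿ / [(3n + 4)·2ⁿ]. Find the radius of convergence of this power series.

The ratio of consecutive coefficients is [(3n + 4)/(3(n+1) + 4)] · 64/2 → 32.
Hence the series converges for |w − 7| < 1/(32) = 1/32, so the radius of convergence is 1/32.

R = 1/32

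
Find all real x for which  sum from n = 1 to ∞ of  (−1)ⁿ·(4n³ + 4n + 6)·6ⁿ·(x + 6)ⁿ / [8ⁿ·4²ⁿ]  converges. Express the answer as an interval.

By the ratio test, |a_{n+1}/a_n| = [(4(n+1)³ + 4(n+1) + 6)/(4n³ + 4n + 6)] · 6/(8·16) → 3/64.
Thus R = 1/(3/64) = 64/3.
When x = 46/3, the terms have absolute value of order n³, which does not tend to 0, so the series diverges by the divergence test.
When x = -82/3, the terms have absolute value of order n³, which does not tend to 0, so the series diverges by the divergence test.

(-82/3, 46/3)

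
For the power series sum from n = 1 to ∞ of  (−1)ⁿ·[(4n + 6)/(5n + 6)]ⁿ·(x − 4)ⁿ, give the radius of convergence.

R = 5/4

Applying the root test, |a_n|^(1/n) = (4n + 6)/(5n + 6) → 4/5.
Thus R = 1/(4/5) = 5/4.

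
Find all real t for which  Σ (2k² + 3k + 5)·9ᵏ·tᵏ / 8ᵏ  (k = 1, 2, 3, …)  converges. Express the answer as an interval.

Apply the ratio test: |a_{k+1}| / |a_k| = [(2(k+1)² + 3(k+1) + 5)/(2k² + 3k + 5)] · 9/8, which tends to 9/8 as k → ∞.
The series converges when 9/8 · |t| < 1, giving R = 8/9.
Endpoint t = 8/9: the terms have absolute value of order k², which does not tend to 0, so the series diverges by the divergence test.
When t = -8/9, the k-th term does not approach 0; divergence by the term test.

(-8/9, 8/9)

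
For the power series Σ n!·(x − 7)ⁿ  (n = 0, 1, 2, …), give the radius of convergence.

The ratio of consecutive coefficients is (n+1) → ∞.
The ratio grows without bound, so the series diverges whenever (x − 7) ≠ 0; it converges only at x = 7. R = 0.

R = 0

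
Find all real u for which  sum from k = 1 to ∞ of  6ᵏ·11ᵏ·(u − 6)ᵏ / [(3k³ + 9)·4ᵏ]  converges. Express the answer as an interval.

The ratio of consecutive coefficients is [(3k³ + 9)/(3(k+1)³ + 9)] · 6·11/4 → 33/2.
Convergence for |u − 6| · 33/2 < 1, i.e. |u − 6| < 2/33. So R = 2/33.
When u = 200/33, absolute convergence follows by limit comparison with Σ 1/k³.
At u = 196/33: absolute convergence follows by limit comparison with Σ 1/k³.

[196/33, 200/33]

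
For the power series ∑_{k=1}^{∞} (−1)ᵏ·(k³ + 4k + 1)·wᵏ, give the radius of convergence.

By the ratio test, |a_{k+1}/a_k| = ((k+1)³ + 4(k+1) + 1)/(k³ + 4k + 1) → 1.
Hence R = 1.

R = 1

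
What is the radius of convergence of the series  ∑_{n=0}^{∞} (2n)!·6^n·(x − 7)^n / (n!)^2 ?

R = 1/24

By the ratio test, |a_{n+1}/a_n| = (2n+1)·(2n+2)/(n+1)² · 6 → 24.
Convergence for |x − 7| · 24 < 1, i.e. |x − 7| < 1/24. So R = 1/24.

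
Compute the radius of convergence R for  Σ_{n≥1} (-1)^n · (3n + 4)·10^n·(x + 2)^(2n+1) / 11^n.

R = √110/10

By the ratio test, |a_{n+1}/a_n| = [(3(n+1) + 4)/(3n + 4)] · 10/11 → 10/11.
Since the exponent of (x + 2) increases by 2 each term, convergence requires |x + 2|² < 11/10, hence R = √110/10.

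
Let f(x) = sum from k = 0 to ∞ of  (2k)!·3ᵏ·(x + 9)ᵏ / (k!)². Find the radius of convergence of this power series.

R = 1/12

By the ratio test, |a_{k+1}/a_k| = (2k+1)·(2k+2)/(k+1)² · 3 → 12.
Hence the series converges for |x + 9| < 1/(12) = 1/12, so the radius of convergence is 1/12.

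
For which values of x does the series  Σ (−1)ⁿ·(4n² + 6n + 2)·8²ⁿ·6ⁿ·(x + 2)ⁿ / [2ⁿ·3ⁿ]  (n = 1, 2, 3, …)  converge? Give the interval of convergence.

Apply the ratio test: |a_{n+1}| / |a_n| = [(4(n+1)² + 6(n+1) + 2)/(4n² + 6n + 2)] · 64·6/(2·3), which tends to 64 as n → ∞.
Convergence for |x + 2| · 64 < 1, i.e. |x + 2| < 1/64. So R = 1/64.
When x = -127/64, the terms do not tend to 0, so the series diverges.
Check x = -129/64: the n-th term does not approach 0; divergence by the term test.

(-129/64, -127/64)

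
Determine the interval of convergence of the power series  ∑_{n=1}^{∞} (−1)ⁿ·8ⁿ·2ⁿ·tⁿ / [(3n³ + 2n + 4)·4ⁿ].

[-1/4, 1/4]

Apply the ratio test: |a_{n+1}| / |a_n| = [(3n³ + 2n + 4)/(3(n+1)³ + 2(n+1) + 4)] · 8·2/4, which tends to 4 as n → ∞.
Thus R = 1/(4) = 1/4.
Endpoint t = 1/4: absolute convergence follows by limit comparison with Σ 1/n³.
When t = -1/4, the terms are on the order of 1/n³, so the series converges absolutely by comparison with the p-series (p = 3 > 1).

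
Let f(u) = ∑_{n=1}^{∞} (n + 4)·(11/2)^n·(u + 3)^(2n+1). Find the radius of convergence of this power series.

Apply the ratio test: |a_{n+1}| / |a_n| = [((n+1) + 4)/(n + 4)] · 11/2, which tends to 11/2 as n → ∞.
Since the exponent of (u + 3) increases by 2 each term, convergence requires |u + 3|² < 2/11, hence R = √22/11.

R = √22/11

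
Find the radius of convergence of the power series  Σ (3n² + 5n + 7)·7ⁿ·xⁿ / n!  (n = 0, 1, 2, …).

R = ∞

Apply the ratio test: |a_{n+1}| / |a_n| = (3(n+1)² + 5(n+1) + 7)/(3n² + 5n + 7) · 7 · 1/(n+1), which tends to 0 as n → ∞.
The limit is 0, so the series converges for all x; R = ∞.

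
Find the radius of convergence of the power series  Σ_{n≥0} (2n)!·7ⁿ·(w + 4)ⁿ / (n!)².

By the ratio test, |a_{n+1}/a_n| = (2n+1)·(2n+2)/(n+1)² · 7 → 28.
Thus R = 1/(28) = 1/28.

R = 1/28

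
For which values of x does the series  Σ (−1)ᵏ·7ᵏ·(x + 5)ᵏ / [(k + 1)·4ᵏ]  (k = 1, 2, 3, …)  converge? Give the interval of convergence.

(-39/7, -31/7]

Apply the ratio test: |a_{k+1}| / |a_k| = [(k + 1)/((k+1) + 1)] · 7/4, which tends to 7/4 as k → ∞.
Thus R = 1/(7/4) = 4/7.
At x = -31/7: convergence follows from the alternating series test (terms decrease monotonically to 0).
When x = -39/7, the terms behave like c/k; limit comparison with the harmonic series gives divergence.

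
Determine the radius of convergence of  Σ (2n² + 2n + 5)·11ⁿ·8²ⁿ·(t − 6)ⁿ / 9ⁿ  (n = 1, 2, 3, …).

By the ratio test, |a_{n+1}/a_n| = [(2(n+1)² + 2(n+1) + 5)/(2n² + 2n + 5)] · 11·64/9 → 704/9.
Thus R = 1/(704/9) = 9/704.

R = 9/704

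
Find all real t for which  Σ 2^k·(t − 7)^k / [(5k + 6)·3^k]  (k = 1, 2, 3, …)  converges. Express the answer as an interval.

By the ratio test, |a_{k+1}/a_k| = [(5k + 6)/(5(k+1) + 6)] · 2/3 → 2/3.
The series converges when 2/3 · |t − 7| < 1, giving R = 3/2.
At t = 17/2: the terms are asymptotic to a nonzero constant times 1/k, so the series diverges by limit comparison with Σ 1/k.
When t = 11/2, an alternating series whose terms decrease to 0 in absolute value, so it converges by the Leibniz criterion.

[11/2, 17/2)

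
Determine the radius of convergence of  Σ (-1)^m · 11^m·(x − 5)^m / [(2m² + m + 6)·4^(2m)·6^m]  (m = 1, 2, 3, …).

R = 96/11

Ratio test: |a_{m+1}/a_m| = [(2m² + m + 6)/(2(m+1)² + (m+1) + 6)] · 11/(16·6) → 11/96 as m → ∞.
The series converges when 11/96 · |x − 5| < 1, giving R = 96/11.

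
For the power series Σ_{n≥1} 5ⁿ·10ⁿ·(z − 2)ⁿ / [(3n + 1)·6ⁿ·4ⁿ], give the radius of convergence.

By the ratio test, |a_{n+1}/a_n| = [(3n + 1)/(3(n+1) + 1)] · 5·10/(6·4) → 25/12.
Hence the series converges for |z − 2| < 1/(25/12) = 12/25, so the radius of convergence is 12/25.

R = 12/25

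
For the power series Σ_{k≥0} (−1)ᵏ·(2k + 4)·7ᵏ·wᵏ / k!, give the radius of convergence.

Apply the ratio test: |a_{k+1}| / |a_k| = (2(k+1) + 4)/(2k + 4) · 7 · 1/(k+1), which tends to 0 as k → ∞.
The limit is 0, so the series converges for all w; R = ∞.

R = ∞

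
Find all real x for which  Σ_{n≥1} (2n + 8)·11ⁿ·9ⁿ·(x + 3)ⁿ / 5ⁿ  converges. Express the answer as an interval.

The ratio of consecutive coefficients is [(2(n+1) + 8)/(2n + 8)] · 11·9/5 → 99/5.
Hence the series converges for |x + 3| < 1/(99/5) = 5/99, so the radius of convergence is 5/99.
When x = -292/99, the terms have absolute value of order n, which does not tend to 0, so the series diverges by the divergence test.
At x = -302/99: the n-th term does not approach 0; divergence by the term test.

(-302/99, -292/99)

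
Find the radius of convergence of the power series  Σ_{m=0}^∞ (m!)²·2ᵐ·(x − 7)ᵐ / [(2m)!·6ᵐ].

R = 12

The ratio of consecutive coefficients is (m+1)²/[(2m+1)·(2m+2)] · 2/6 → 1/12.
Convergence for |x − 7| · 1/12 < 1, i.e. |x − 7| < 12. So R = 12.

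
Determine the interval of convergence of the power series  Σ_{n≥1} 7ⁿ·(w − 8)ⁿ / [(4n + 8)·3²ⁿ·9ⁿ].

By the ratio test, |a_{n+1}/a_n| = [(4n + 8)/(4(n+1) + 8)] · 7/(9·9) → 7/81.
The series converges when 7/81 · |w − 8| < 1, giving R = 81/7.
At w = 137/7: the terms are asymptotic to a nonzero constant times 1/n, so the series diverges by limit comparison with Σ 1/n.
Check w = -25/7: convergence follows from the alternating series test (terms decrease monotonically to 0).

[-25/7, 137/7)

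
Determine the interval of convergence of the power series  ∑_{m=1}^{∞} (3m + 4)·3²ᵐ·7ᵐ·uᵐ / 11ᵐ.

Apply the ratio test: |a_{m+1}| / |a_m| = [(3(m+1) + 4)/(3m + 4)] · 9·7/11, which tends to 63/11 as m → ∞.
Hence the series converges for |u| < 1/(63/11) = 11/63, so the radius of convergence is 11/63.
When u = 11/63, the m-th term does not approach 0; divergence by the term test.
At u = -11/63: the m-th term does not approach 0; divergence by the term test.

(-11/63, 11/63)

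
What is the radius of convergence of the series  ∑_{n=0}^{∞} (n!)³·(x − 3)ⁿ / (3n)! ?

R = 27

By the ratio test, |a_{n+1}/a_n| = (n+1)³/[(3n+1)·(3n+2)·(3n+3)] → 1/27.
Convergence for |x − 3| · 1/27 < 1, i.e. |x − 3| < 27. So R = 27.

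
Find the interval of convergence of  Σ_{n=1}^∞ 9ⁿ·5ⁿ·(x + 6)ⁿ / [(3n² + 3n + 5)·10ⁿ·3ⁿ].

Ratio test: |a_{n+1}/a_n| = [(3n² + 3n + 5)/(3(n+1)² + 3(n+1) + 5)] · 9·5/(10·3) → 3/2 as n → ∞.
Hence the series converges for |x + 6| < 1/(3/2) = 2/3, so the radius of convergence is 2/3.
Check x = -16/3: the terms are on the order of 1/n², so the series converges absolutely by comparison with the p-series (p = 2 > 1).
At x = -20/3: the terms are on the order of 1/n², so the series converges absolutely by comparison with the p-series (p = 2 > 1).

[-20/3, -16/3]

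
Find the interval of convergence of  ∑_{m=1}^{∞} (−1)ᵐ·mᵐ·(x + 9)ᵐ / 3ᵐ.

By the Cauchy root test, |a_m|^(1/m) = m/3 → ∞.
Since the m-th root of |a_m| is unbounded, the series converges only at x = -9; R = 0.

{-9}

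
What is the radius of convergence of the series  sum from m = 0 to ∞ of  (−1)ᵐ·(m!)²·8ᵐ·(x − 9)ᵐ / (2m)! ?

Apply the ratio test: |a_{m+1}| / |a_m| = (m+1)²/[(2m+1)·(2m+2)] · 8, which tends to 2 as m → ∞.
Hence the series converges for |x − 9| < 1/(2) = 1/2, so the radius of convergence is 1/2.

R = 1/2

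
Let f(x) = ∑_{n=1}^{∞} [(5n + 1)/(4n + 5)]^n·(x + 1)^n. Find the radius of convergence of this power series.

By the Cauchy root test, |a_n|^(1/n) = (5n + 1)/(4n + 5) → 5/4.
Hence the series converges for |x + 1| < 1/(5/4) = 4/5, so the radius of convergence is 4/5.

R = 4/5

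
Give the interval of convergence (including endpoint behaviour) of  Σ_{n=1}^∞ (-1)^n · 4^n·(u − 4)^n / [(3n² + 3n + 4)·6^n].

[5/2, 11/2]

The ratio of consecutive coefficients is [(3n² + 3n + 4)/(3(n+1)² + 3(n+1) + 4)] · 4/6 → 2/3.
Thus R = 1/(2/3) = 3/2.
Check u = 11/2: absolute convergence follows by limit comparison with Σ 1/n².
When u = 5/2, the terms are on the order of 1/n², so the series converges absolutely by comparison with the p-series (p = 2 > 1).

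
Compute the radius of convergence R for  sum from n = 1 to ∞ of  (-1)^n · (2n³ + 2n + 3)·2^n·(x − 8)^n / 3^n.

The ratio of consecutive coefficients is [(2(n+1)³ + 2(n+1) + 3)/(2n³ + 2n + 3)] · 2/3 → 2/3.
Thus R = 1/(2/3) = 3/2.

R = 3/2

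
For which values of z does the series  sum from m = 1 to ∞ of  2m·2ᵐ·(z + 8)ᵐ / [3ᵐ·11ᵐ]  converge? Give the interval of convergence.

(-49/2, 17/2)

Apply the ratio test: |a_{m+1}| / |a_m| = [2(m+1)/2m] · 2/(3·11), which tends to 2/33 as m → ∞.
Hence the series converges for |z + 8| < 1/(2/33) = 33/2, so the radius of convergence is 33/2.
Endpoint z = 17/2: the terms have absolute value of order m, which does not tend to 0, so the series diverges by the divergence test.
When z = -49/2, the terms have absolute value of order m, which does not tend to 0, so the series diverges by the divergence test.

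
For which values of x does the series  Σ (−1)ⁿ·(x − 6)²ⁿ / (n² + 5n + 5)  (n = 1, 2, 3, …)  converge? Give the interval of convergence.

[5, 7]

Apply the ratio test: |a_{n+1}| / |a_n| = (n² + 5n + 5)/((n+1)² + 5(n+1) + 5), which tends to 1 as n → ∞.
Successive powers of (x − 6) differ by 2, so the series converges when |x − 6|² · 1 < 1, i.e. |x − 6| < √(1) = 1. So R = 1.
Check x = 7: the series is dominated by a constant times Σ 1/n², which converges (p = 2 > 1).
Endpoint x = 5: the series is dominated by a constant times Σ 1/n², which converges (p = 2 > 1).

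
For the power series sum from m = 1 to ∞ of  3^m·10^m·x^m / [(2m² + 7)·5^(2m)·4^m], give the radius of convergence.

R = 10/3

The ratio of consecutive coefficients is [(2m² + 7)/(2(m+1)² + 7)] · 3·10/(25·4) → 3/10.
Thus R = 1/(3/10) = 10/3.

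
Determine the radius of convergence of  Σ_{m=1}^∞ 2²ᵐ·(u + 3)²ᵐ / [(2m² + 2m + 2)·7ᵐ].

R = √7/2

Ratio test: |a_{m+1}/a_m| = [(2m² + 2m + 2)/(2(m+1)² + 2(m+1) + 2)] · 4/7 → 4/7 as m → ∞.
Since the exponent of (u + 3) increases by 2 each term, convergence requires |u + 3|² < 7/4, hence R = √7/2.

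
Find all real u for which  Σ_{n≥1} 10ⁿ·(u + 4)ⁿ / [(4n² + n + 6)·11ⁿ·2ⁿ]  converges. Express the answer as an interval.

Ratio test: |a_{n+1}/a_n| = [(4n² + n + 6)/(4(n+1)² + (n+1) + 6)] · 10/(11·2) → 5/11 as n → ∞.
The series converges when 5/11 · |u + 4| < 1, giving R = 11/5.
Endpoint u = -9/5: the series is dominated by a constant times Σ 1/n², which converges (p = 2 > 1).
Check u = -31/5: absolute convergence follows by limit comparison with Σ 1/n².

[-31/5, -9/5]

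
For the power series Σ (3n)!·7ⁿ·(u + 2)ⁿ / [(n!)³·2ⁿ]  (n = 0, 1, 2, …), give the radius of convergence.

R = 2/189

Apply the ratio test: |a_{n+1}| / |a_n| = (3n+1)·(3n+2)·(3n+3)/(n+1)³ · 7/2, which tends to 189/2 as n → ∞.
Convergence for |u + 2| · 189/2 < 1, i.e. |u + 2| < 2/189. So R = 2/189.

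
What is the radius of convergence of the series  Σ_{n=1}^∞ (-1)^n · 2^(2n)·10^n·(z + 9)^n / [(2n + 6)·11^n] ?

R = 11/40

Ratio test: |a_{n+1}/a_n| = [(2n + 6)/(2(n+1) + 6)] · 4·10/11 → 40/11 as n → ∞.
Convergence for |z + 9| · 40/11 < 1, i.e. |z + 9| < 11/40. So R = 11/40.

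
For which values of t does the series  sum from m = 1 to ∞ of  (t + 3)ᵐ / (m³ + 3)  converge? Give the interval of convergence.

The ratio of consecutive coefficients is (m³ + 3)/((m+1)³ + 3) → 1.
Convergence for |t + 3| < 1, so R = 1.
When t = -2, absolute convergence follows by limit comparison with Σ 1/m³.
When t = -4, the terms are on the order of 1/m³, so the series converges absolutely by comparison with the p-series (p = 3 > 1).

[-4, -2]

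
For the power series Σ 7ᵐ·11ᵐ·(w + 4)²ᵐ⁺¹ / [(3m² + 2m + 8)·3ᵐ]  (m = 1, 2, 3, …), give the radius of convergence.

R = √231/77

The ratio of consecutive coefficients is [(3m² + 2m + 8)/(3(m+1)² + 2(m+1) + 8)] · 7·11/3 → 77/3.
Successive powers of (w + 4) differ by 2, so the series converges when |w + 4|² · 77/3 < 1, i.e. |w + 4| < √(3/77). So R = √231/77.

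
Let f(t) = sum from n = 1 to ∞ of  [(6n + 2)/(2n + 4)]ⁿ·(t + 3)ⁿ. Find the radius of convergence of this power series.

Root test: |a_n|^(1/n) = (6n + 2)/(2n + 4) → 3.
Thus R = 1/(3) = 1/3.

R = 1/3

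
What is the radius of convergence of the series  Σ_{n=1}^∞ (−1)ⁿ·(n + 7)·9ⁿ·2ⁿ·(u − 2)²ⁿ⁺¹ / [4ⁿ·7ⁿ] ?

By the ratio test, |a_{n+1}/a_n| = [((n+1) + 7)/(n + 7)] · 9·2/(4·7) → 9/14.
Successive powers of (u − 2) differ by 2, so the series converges when |u − 2|² · 9/14 < 1, i.e. |u − 2| < √(14/9). So R = √14/3.

R = √14/3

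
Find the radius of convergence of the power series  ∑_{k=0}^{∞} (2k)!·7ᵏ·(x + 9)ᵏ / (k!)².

R = 1/28

The ratio of consecutive coefficients is (2k+1)·(2k+2)/(k+1)² · 7 → 28.
Hence the series converges for |x + 9| < 1/(28) = 1/28, so the radius of convergence is 1/28.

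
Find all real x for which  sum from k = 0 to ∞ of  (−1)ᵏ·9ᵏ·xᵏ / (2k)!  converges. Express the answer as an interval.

(−∞, ∞)

Ratio test: |a_{k+1}/a_k| = 9 · 1/[(2k+1)·(2k+2)] → 0 as k → ∞.
Since the limit is 0 < 1 for every x, the series converges on all of ℝ and R = ∞.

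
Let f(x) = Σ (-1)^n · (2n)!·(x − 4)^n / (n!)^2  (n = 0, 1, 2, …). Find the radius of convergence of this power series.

Ratio test: |a_{n+1}/a_n| = (2n+1)·(2n+2)/(n+1)² → 4 as n → ∞.
Thus R = 1/(4) = 1/4.

R = 1/4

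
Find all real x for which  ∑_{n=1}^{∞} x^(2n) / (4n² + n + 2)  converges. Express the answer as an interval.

By the ratio test, |a_{n+1}/a_n| = (4n² + n + 2)/(4(n+1)² + (n+1) + 2) → 1.
Since the exponent of x increases by 2 each term, convergence requires |x|² < 1, hence R = 1.
Endpoint x = 1: the series is dominated by a constant times Σ 1/n², which converges (p = 2 > 1).
Endpoint x = -1: the terms are on the order of 1/n², so the series converges absolutely by comparison with the p-series (p = 2 > 1).

[-1, 1]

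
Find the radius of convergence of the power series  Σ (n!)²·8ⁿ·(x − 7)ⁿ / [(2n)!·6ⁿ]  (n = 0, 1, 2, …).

Ratio test: |a_{n+1}/a_n| = (n+1)²/[(2n+1)·(2n+2)] · 8/6 → 1/3 as n → ∞.
The series converges when 1/3 · |x − 7| < 1, giving R = 3.

R = 3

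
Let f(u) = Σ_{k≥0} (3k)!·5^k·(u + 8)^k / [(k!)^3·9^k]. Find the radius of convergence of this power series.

R = 1/15

Ratio test: |a_{k+1}/a_k| = (3k+1)·(3k+2)·(3k+3)/(k+1)³ · 5/9 → 15 as k → ∞.
The series converges when 15 · |u + 8| < 1, giving R = 1/15.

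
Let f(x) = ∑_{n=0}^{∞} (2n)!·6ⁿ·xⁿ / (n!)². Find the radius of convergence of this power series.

The ratio of consecutive coefficients is (2n+1)·(2n+2)/(n+1)² · 6 → 24.
The series converges when 24 · |x| < 1, giving R = 1/24.

R = 1/24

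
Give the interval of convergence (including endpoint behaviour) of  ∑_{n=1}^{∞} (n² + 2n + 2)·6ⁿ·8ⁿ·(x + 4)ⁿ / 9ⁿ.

The ratio of consecutive coefficients is [((n+1)² + 2(n+1) + 2)/(n² + 2n + 2)] · 6·8/9 → 16/3.
Convergence for |x + 4| · 16/3 < 1, i.e. |x + 4| < 3/16. So R = 3/16.
Check x = -61/16: the n-th term does not approach 0; divergence by the term test.
Endpoint x = -67/16: the terms have absolute value of order n², which does not tend to 0, so the series diverges by the divergence test.

(-67/16, -61/16)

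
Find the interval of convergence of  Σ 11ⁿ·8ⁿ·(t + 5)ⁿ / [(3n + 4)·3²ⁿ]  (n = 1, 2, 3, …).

[-449/88, -431/88)

The ratio of consecutive coefficients is [(3n + 4)/(3(n+1) + 4)] · 11·8/9 → 88/9.
Hence the series converges for |t + 5| < 1/(88/9) = 9/88, so the radius of convergence is 9/88.
When t = -431/88, the terms are asymptotic to a nonzero constant times 1/n, so the series diverges by limit comparison with Σ 1/n.
Endpoint t = -449/88: an alternating series whose terms decrease to 0 in absolute value, so it converges by the Leibniz criterion.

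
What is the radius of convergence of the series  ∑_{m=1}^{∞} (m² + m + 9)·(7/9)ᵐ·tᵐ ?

By the ratio test, |a_{m+1}/a_m| = [((m+1)² + (m+1) + 9)/(m² + m + 9)] · 7/9 → 7/9.
Thus R = 1/(7/9) = 9/7.

R = 9/7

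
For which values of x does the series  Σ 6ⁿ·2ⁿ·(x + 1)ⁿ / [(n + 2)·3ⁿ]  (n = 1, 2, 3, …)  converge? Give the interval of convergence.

The ratio of consecutive coefficients is [(n + 2)/((n+1) + 2)] · 6·2/3 → 4.
Convergence for |x + 1| · 4 < 1, i.e. |x + 1| < 1/4. So R = 1/4.
Endpoint x = -3/4: the terms behave like c/n; limit comparison with the harmonic series gives divergence.
When x = -5/4, convergence follows from the alternating series test (terms decrease monotonically to 0).

[-5/4, -3/4)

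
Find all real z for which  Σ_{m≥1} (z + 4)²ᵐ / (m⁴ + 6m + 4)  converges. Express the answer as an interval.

Apply the ratio test: |a_{m+1}| / |a_m| = (m⁴ + 6m + 4)/((m+1)⁴ + 6(m+1) + 4), which tends to 1 as m → ∞.
Since the exponent of (z + 4) increases by 2 each term, convergence requires |z + 4|² < 1, hence R = 1.
When z = -3, absolute convergence follows by limit comparison with Σ 1/m⁴.
At z = -5: absolute convergence follows by limit comparison with Σ 1/m⁴.

[-5, -3]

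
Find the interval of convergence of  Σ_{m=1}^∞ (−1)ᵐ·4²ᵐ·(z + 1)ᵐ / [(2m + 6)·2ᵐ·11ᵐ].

(-19/8, 3/8]

The ratio of consecutive coefficients is [(2m + 6)/(2(m+1) + 6)] · 16/(2·11) → 8/11.
Hence the series converges for |z + 1| < 1/(8/11) = 11/8, so the radius of convergence is 11/8.
Endpoint z = 3/8: an alternating series whose terms decrease to 0 in absolute value, so it converges by the Leibniz criterion.
Check z = -19/8: the terms behave like c/m; limit comparison with the harmonic series gives divergence.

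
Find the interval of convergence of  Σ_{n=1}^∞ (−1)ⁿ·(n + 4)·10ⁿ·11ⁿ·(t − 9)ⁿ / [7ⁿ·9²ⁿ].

The ratio of consecutive coefficients is [((n+1) + 4)/(n + 4)] · 10·11/(7·81) → 110/567.
The series converges when 110/567 · |t − 9| < 1, giving R = 567/110.
When t = 1557/110, the n-th term does not approach 0; divergence by the term test.
Check t = 423/110: the terms do not tend to 0, so the series diverges.

(423/110, 1557/110)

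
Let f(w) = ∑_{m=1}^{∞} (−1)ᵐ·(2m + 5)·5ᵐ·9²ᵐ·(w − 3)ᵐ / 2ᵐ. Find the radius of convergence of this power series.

Apply the ratio test: |a_{m+1}| / |a_m| = [(2(m+1) + 5)/(2m + 5)] · 5·81/2, which tends to 405/2 as m → ∞.
Thus R = 1/(405/2) = 2/405.

R = 2/405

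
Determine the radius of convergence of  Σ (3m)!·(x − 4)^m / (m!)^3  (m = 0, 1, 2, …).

Ratio test: |a_{m+1}/a_m| = (3m+1)·(3m+2)·(3m+3)/(m+1)³ → 27 as m → ∞.
The series converges when 27 · |x − 4| < 1, giving R = 1/27.

R = 1/27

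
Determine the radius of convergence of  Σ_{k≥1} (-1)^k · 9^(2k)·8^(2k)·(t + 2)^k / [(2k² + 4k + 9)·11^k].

The ratio of consecutive coefficients is [(2k² + 4k + 9)/(2(k+1)² + 4(k+1) + 9)] · 81·64/11 → 5184/11.
Convergence for |t + 2| · 5184/11 < 1, i.e. |t + 2| < 11/5184. So R = 11/5184.

R = 11/5184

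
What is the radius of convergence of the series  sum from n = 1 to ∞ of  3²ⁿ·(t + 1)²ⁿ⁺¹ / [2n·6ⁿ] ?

By the ratio test, |a_{n+1}/a_n| = [2n/2(n+1)] · 9/6 → 3/2.
Successive powers of (t + 1) differ by 2, so the series converges when |t + 1|² · 3/2 < 1, i.e. |t + 1| < √(2/3). So R = √6/3.

R = √6/3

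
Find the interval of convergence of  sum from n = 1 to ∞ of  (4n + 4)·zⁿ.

By the ratio test, |a_{n+1}/a_n| = (4(n+1) + 4)/(4n + 4) → 1.
Hence R = 1.
At z = 1: the n-th term does not approach 0; divergence by the term test.
When z = -1, the terms do not tend to 0, so the series diverges.

(-1, 1)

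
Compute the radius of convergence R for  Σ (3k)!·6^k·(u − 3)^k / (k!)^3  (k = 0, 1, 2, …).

Apply the ratio test: |a_{k+1}| / |a_k| = (3k+1)·(3k+2)·(3k+3)/(k+1)³ · 6, which tends to 162 as k → ∞.
Convergence for |u − 3| · 162 < 1, i.e. |u − 3| < 1/162. So R = 1/162.

R = 1/162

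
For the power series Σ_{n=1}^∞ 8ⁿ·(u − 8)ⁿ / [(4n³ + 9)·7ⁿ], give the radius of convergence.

R = 7/8

The ratio of consecutive coefficients is [(4n³ + 9)/(4(n+1)³ + 9)] · 8/7 → 8/7.
Convergence for |u − 8| · 8/7 < 1, i.e. |u − 8| < 7/8. So R = 7/8.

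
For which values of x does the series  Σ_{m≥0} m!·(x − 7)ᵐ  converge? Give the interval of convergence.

{7}

Ratio test: |a_{m+1}/a_m| = (m+1) → ∞ as m → ∞.
Since the ratio → ∞, the series diverges for every x ≠ 7, and R = 0.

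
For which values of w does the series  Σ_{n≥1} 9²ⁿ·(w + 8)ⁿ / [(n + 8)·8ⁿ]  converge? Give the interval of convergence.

The ratio of consecutive coefficients is [(n + 8)/((n+1) + 8)] · 81/8 → 81/8.
Thus R = 1/(81/8) = 8/81.
At w = -640/81: comparison with the harmonic series Σ 1/n shows the series diverges.
At w = -656/81: an alternating series whose terms decrease to 0 in absolute value, so it converges by the Leibniz criterion.

[-656/81, -640/81)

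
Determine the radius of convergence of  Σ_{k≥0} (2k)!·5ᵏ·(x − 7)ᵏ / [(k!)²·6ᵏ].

R = 3/10

The ratio of consecutive coefficients is (2k+1)·(2k+2)/(k+1)² · 5/6 → 10/3.
Convergence for |x − 7| · 10/3 < 1, i.e. |x − 7| < 3/10. So R = 3/10.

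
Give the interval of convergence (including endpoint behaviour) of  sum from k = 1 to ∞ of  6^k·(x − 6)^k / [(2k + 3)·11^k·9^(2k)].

[-285/2, 309/2)

The ratio of consecutive coefficients is [(2k + 3)/(2(k+1) + 3)] · 6/(11·81) → 2/297.
Thus R = 1/(2/297) = 297/2.
Check x = 309/2: the terms behave like c/k; limit comparison with the harmonic series gives divergence.
Check x = -285/2: convergence follows from the alternating series test (terms decrease monotonically to 0).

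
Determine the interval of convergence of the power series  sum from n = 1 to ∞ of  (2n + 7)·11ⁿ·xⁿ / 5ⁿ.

By the ratio test, |a_{n+1}/a_n| = [(2(n+1) + 7)/(2n + 7)] · 11/5 → 11/5.
Convergence for |x| · 11/5 < 1, i.e. |x| < 5/11. So R = 5/11.
Endpoint x = 5/11: the n-th term does not approach 0; divergence by the term test.
Check x = -5/11: the terms do not tend to 0, so the series diverges.

(-5/11, 5/11)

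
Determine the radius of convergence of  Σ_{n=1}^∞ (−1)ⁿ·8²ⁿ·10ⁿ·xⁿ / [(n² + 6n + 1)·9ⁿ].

The ratio of consecutive coefficients is [(n² + 6n + 1)/((n+1)² + 6(n+1) + 1)] · 64·10/9 → 640/9.
Convergence for |x| · 640/9 < 1, i.e. |x| < 9/640. So R = 9/640.

R = 9/640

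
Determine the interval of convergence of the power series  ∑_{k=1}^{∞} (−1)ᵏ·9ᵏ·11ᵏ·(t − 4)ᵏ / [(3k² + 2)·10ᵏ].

[386/99, 406/99]

Ratio test: |a_{k+1}/a_k| = [(3k² + 2)/(3(k+1)² + 2)] · 9·11/10 → 99/10 as k → ∞.
Hence the series converges for |t − 4| < 1/(99/10) = 10/99, so the radius of convergence is 10/99.
Check t = 406/99: the series is dominated by a constant times Σ 1/k², which converges (p = 2 > 1).
Check t = 386/99: absolute convergence follows by limit comparison with Σ 1/k².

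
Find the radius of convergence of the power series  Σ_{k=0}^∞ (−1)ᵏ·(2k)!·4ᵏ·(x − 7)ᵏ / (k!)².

The ratio of consecutive coefficients is (2k+1)·(2k+2)/(k+1)² · 4 → 16.
Hence the series converges for |x − 7| < 1/(16) = 1/16, so the radius of convergence is 1/16.

R = 1/16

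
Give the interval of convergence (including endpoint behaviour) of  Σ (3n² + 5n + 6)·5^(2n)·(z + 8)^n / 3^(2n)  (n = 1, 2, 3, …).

Apply the ratio test: |a_{n+1}| / |a_n| = [(3(n+1)² + 5(n+1) + 6)/(3n² + 5n + 6)] · 25/9, which tends to 25/9 as n → ∞.
Thus R = 1/(25/9) = 9/25.
At z = -191/25: the terms have absolute value of order n², which does not tend to 0, so the series diverges by the divergence test.
When z = -209/25, the terms do not tend to 0, so the series diverges.

(-209/25, -191/25)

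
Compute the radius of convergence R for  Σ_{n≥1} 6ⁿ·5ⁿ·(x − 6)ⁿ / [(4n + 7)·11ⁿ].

R = 11/30

Apply the ratio test: |a_{n+1}| / |a_n| = [(4n + 7)/(4(n+1) + 7)] · 6·5/11, which tends to 30/11 as n → ∞.
The series converges when 30/11 · |x − 6| < 1, giving R = 11/30.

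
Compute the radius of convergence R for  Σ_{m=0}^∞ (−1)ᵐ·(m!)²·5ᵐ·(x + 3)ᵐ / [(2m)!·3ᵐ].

By the ratio test, |a_{m+1}/a_m| = (m+1)²/[(2m+1)·(2m+2)] · 5/3 → 5/12.
Hence the series converges for |x + 3| < 1/(5/12) = 12/5, so the radius of convergence is 12/5.

R = 12/5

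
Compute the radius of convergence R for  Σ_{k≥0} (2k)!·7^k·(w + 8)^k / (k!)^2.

Ratio test: |a_{k+1}/a_k| = (2k+1)·(2k+2)/(k+1)² · 7 → 28 as k → ∞.
The series converges when 28 · |w + 8| < 1, giving R = 1/28.

R = 1/28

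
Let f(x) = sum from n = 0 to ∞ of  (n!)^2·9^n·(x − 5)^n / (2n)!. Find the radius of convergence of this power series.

R = 4/9

Apply the ratio test: |a_{n+1}| / |a_n| = (n+1)²/[(2n+1)·(2n+2)] · 9, which tends to 9/4 as n → ∞.
Thus R = 1/(9/4) = 4/9.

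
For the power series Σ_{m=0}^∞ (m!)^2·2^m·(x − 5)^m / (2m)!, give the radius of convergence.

R = 2

By the ratio test, |a_{m+1}/a_m| = (m+1)²/[(2m+1)·(2m+2)] · 2 → 1/2.
Hence the series converges for |x − 5| < 1/(1/2) = 2, so the radius of convergence is 2.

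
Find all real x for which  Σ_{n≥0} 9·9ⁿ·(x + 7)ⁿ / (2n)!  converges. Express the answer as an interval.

(−∞, ∞)

Apply the ratio test: |a_{n+1}| / |a_n| = 9/9 · 9 · 1/[(2n+1)·(2n+2)], which tends to 0 as n → ∞.
The limit is 0, so the series converges for all x; R = ∞.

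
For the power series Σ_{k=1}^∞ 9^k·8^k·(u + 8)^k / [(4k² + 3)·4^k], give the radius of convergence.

The ratio of consecutive coefficients is [(4k² + 3)/(4(k+1)² + 3)] · 9·8/4 → 18.
The series converges when 18 · |u + 8| < 1, giving R = 1/18.

R = 1/18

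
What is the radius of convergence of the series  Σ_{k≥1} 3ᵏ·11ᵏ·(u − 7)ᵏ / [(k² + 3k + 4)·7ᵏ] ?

By the ratio test, |a_{k+1}/a_k| = [(k² + 3k + 4)/((k+1)² + 3(k+1) + 4)] · 3·11/7 → 33/7.
Convergence for |u − 7| · 33/7 < 1, i.e. |u − 7| < 7/33. So R = 7/33.

R = 7/33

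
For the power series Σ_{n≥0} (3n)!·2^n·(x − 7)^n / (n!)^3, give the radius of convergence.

Apply the ratio test: |a_{n+1}| / |a_n| = (3n+1)·(3n+2)·(3n+3)/(n+1)³ · 2, which tends to 54 as n → ∞.
Convergence for |x − 7| · 54 < 1, i.e. |x − 7| < 1/54. So R = 1/54.

R = 1/54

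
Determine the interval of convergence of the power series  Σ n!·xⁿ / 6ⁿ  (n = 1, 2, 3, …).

{0}

Ratio test: |a_{n+1}/a_n| = (n+1) · 1/6 → ∞ as n → ∞.
The terms grow without bound for any x ≠ 0, so R = 0 (convergence only at x = 0).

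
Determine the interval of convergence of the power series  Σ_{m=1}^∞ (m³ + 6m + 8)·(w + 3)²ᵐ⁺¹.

By the ratio test, |a_{m+1}/a_m| = ((m+1)³ + 6(m+1) + 8)/(m³ + 6m + 8) → 1.
Since the exponent of (w + 3) increases by 2 each term, convergence requires |w + 3|² < 1, hence R = 1.
At w = -2: the m-th term does not approach 0; divergence by the term test.
Endpoint w = -4: the m-th term does not approach 0; divergence by the term test.

(-4, -2)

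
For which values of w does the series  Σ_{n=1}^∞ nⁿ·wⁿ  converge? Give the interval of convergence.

Root test: |a_n|^(1/n) = n → ∞.
The root grows without bound, so R = 0 (convergence only at w = 0).

{0}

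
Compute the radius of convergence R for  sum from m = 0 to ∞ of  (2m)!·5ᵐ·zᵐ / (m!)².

Apply the ratio test: |a_{m+1}| / |a_m| = (2m+1)·(2m+2)/(m+1)² · 5, which tends to 20 as m → ∞.
Hence the series converges for |z| < 1/(20) = 1/20, so the radius of convergence is 1/20.

R = 1/20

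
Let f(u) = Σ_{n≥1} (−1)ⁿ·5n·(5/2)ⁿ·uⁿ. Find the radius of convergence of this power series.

Apply the ratio test: |a_{n+1}| / |a_n| = [5(n+1)/5n] · 5/2, which tends to 5/2 as n → ∞.
The series converges when 5/2 · |u| < 1, giving R = 2/5.

R = 2/5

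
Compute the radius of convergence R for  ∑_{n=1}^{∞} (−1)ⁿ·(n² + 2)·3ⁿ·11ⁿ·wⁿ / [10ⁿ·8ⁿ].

R = 80/33

Ratio test: |a_{n+1}/a_n| = [((n+1)² + 2)/(n² + 2)] · 3·11/(10·8) → 33/80 as n → ∞.
Hence the series converges for |w| < 1/(33/80) = 80/33, so the radius of convergence is 80/33.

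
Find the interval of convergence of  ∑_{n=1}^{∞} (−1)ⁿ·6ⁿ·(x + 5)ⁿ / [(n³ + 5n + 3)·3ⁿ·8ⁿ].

By the ratio test, |a_{n+1}/a_n| = [(n³ + 5n + 3)/((n+1)³ + 5(n+1) + 3)] · 6/(3·8) → 1/4.
Hence the series converges for |x + 5| < 1/(1/4) = 4, so the radius of convergence is 4.
Check x = -1: the series is dominated by a constant times Σ 1/n³, which converges (p = 3 > 1).
Endpoint x = -9: the terms are on the order of 1/n³, so the series converges absolutely by comparison with the p-series (p = 3 > 1).

[-9, -1]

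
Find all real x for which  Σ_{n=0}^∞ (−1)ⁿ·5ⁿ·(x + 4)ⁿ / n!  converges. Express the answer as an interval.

(−∞, ∞)

Apply the ratio test: |a_{n+1}| / |a_n| = 5 · 1/(n+1), which tends to 0 as n → ∞.
Since the limit is 0 < 1 for every x, the series converges on all of ℝ and R = ∞.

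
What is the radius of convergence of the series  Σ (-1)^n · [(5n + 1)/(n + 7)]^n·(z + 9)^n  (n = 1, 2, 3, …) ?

R = 1/5

By the Cauchy root test, |a_n|^(1/n) = (5n + 1)/(n + 7) → 5.
Hence the series converges for |z + 9| < 1/(5) = 1/5, so the radius of convergence is 1/5.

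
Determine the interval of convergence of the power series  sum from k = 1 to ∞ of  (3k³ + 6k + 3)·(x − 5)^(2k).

By the ratio test, |a_{k+1}/a_k| = (3(k+1)³ + 6(k+1) + 3)/(3k³ + 6k + 3) → 1.
Since the exponent of (x − 5) increases by 2 each term, convergence requires |x − 5|² < 1, hence R = 1.
Check x = 6: the k-th term does not approach 0; divergence by the term test.
Check x = 4: the terms have absolute value of order k³, which does not tend to 0, so the series diverges by the divergence test.

(4, 6)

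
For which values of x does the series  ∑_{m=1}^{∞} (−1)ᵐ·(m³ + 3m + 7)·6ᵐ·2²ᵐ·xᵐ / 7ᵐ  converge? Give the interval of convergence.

(-7/24, 7/24)

By the ratio test, |a_{m+1}/a_m| = [((m+1)³ + 3(m+1) + 7)/(m³ + 3m + 7)] · 6·4/7 → 24/7.
The series converges when 24/7 · |x| < 1, giving R = 7/24.
At x = 7/24: the terms have absolute value of order m³, which does not tend to 0, so the series diverges by the divergence test.
At x = -7/24: the m-th term does not approach 0; divergence by the term test.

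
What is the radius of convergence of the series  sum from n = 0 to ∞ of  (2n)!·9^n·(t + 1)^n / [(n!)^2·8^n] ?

By the ratio test, |a_{n+1}/a_n| = (2n+1)·(2n+2)/(n+1)² · 9/8 → 9/2.
Hence the series converges for |t + 1| < 1/(9/2) = 2/9, so the radius of convergence is 2/9.

R = 2/9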